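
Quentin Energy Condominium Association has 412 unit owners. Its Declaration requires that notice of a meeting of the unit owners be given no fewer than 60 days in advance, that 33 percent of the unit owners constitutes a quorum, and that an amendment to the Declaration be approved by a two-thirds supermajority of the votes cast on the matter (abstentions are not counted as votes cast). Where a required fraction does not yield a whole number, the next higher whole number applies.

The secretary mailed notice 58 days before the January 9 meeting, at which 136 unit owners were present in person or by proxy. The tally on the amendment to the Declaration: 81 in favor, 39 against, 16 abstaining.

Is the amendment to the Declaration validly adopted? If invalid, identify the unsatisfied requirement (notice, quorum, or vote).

Invalid — notice requirement not satisfied.

Notice: 58 days given; 60 required. Not satisfied.
Quorum: 33% of 412 = 135.96, rounded up to 136; 136 present. Satisfied.
Vote: requires two-thirds of the votes cast (136 − 16 abstaining = 120); 2/3 of 120 = 80, so 80 needed; 81 in favor. Satisfied.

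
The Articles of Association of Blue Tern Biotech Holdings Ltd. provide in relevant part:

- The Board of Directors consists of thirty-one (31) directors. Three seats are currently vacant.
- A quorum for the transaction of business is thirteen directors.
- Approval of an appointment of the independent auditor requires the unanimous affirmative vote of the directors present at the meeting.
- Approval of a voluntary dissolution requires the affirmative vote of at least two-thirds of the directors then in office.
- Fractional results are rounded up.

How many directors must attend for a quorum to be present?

13

The quorum is fixed at 13.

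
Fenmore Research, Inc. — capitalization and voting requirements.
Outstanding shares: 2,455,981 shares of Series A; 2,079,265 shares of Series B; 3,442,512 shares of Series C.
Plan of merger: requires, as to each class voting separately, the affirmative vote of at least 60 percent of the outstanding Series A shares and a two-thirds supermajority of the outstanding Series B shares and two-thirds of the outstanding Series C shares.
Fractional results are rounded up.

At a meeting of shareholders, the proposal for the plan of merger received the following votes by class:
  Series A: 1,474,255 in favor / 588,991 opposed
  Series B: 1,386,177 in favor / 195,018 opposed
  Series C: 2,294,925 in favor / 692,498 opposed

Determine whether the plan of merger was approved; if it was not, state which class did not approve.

Series A: 3/5 of 2455981 = 1473588.60, rounded up to 1473589; 1,473,589 required, 1,474,255 in favor — approved.
Series B: 2/3 of 2079265 = 1386176.67, rounded up to 1386177; 1,386,177 required, 1,386,177 in favor — approved.
Series C: 2/3 of 3442512 = 2295008; 2,295,008 required, 2,294,925 in favor — not approved.

Not approved — the Series C shares did not give the required vote.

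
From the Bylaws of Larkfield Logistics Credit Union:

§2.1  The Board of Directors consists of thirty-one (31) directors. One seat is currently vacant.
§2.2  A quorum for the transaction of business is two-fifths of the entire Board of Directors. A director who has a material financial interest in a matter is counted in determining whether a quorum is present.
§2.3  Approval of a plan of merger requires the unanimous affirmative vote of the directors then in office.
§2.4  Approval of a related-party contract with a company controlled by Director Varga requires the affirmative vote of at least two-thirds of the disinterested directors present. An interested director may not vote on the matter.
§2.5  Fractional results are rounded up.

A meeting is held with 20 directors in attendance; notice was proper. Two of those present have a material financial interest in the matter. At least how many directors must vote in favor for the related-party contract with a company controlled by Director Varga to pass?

The related-party contract with a company controlled by Director Varga requires two-thirds of the disinterested directors present (20 − 2 = 18).
2/3 of 18 = 12.

12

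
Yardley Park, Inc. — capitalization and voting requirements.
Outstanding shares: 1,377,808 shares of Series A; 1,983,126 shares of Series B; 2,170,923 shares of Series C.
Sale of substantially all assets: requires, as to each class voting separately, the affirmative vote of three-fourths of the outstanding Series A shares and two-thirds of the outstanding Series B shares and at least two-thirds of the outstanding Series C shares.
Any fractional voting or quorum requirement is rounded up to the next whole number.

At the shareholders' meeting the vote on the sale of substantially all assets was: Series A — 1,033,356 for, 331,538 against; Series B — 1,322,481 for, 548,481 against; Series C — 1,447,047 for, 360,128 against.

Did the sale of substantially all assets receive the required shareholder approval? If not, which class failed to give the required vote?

Series A: 3/4 of 1377808 = 1033356; 1,033,356 required, 1,033,356 in favor — approved.
Series B: 2/3 of 1983126 = 1322084; 1,322,084 required, 1,322,481 in favor — approved.
Series C: 2/3 of 2170923 = 1447282; 1,447,282 required, 1,447,047 in favor — not approved.

Not approved — the Series C shares did not give the required vote.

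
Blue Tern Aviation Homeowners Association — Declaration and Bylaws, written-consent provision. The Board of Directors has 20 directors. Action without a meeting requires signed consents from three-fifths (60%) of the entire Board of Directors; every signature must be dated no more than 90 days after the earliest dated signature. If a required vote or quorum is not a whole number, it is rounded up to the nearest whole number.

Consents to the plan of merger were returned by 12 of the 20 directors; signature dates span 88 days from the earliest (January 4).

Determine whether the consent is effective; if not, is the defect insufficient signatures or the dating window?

Effective — both the signature and dating-window requirements are satisfied.

Signatures required: three-fifths (60%) of 20 — 3/5 of 20 = 12, so 12 needed; 12 signed. Sufficient.
Dating window: the latest signature is 88 days after the earliest; the limit is 90 days. Within the window.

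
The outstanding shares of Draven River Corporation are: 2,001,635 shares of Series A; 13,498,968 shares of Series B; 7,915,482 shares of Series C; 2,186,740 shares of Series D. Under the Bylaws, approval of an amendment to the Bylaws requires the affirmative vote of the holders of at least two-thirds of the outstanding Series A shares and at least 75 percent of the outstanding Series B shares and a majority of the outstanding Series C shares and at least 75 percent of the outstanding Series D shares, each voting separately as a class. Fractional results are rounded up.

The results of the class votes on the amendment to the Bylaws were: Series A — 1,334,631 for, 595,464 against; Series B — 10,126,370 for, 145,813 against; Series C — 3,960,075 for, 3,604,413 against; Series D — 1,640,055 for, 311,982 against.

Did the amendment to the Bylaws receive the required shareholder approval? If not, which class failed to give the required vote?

Approved — every class gave the required vote.

Series A: 2/3 of 2001635 = 1334423.33, rounded up to 1334424; 1,334,424 required, 1,334,631 in favor — approved.
Series B: 3/4 of 13498968 = 10124226; 10,124,226 required, 10,126,370 in favor — approved.
Series C: a majority of 7915482 is 3957742; 3,957,742 required, 3,960,075 in favor — approved.
Series D: 3/4 of 2186740 = 1640055; 1,640,055 required, 1,640,055 in favor — approved.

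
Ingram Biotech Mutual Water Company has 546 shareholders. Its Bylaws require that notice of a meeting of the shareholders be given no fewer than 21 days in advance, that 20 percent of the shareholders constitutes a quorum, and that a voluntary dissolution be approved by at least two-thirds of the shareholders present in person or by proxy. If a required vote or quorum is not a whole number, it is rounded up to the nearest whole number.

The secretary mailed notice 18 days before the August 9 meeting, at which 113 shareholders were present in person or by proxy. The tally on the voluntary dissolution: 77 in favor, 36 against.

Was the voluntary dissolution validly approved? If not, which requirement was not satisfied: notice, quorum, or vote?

Invalid — notice requirement not satisfied.

Notice: 18 days given; 21 required. Not satisfied.
Quorum: 20% of 546 = 109.20, rounded up to 110; 113 present. Satisfied.
Vote: requires two-thirds of those present (113); 2/3 of 113 = 75.33, rounded up to 76, so 76 needed; 77 in favor. Satisfied.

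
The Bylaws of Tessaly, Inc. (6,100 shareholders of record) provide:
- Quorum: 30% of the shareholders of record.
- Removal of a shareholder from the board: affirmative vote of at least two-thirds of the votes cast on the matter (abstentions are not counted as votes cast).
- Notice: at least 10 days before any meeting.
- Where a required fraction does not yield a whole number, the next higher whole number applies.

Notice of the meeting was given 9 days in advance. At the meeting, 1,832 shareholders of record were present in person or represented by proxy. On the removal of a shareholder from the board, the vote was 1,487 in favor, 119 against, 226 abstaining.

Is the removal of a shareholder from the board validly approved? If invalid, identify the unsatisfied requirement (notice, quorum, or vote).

Invalid — notice requirement not satisfied.

Notice: 9 days given; 10 required. Not satisfied.
Quorum: 30% of 6,100 = 1,830; 1,832 present. Satisfied.
Vote: requires two-thirds of the votes cast (1,832 − 226 abstaining = 1,606); 2/3 of 1606 = 1070.67, rounded up to 1071, so 1,071 needed; 1,487 in favor. Satisfied.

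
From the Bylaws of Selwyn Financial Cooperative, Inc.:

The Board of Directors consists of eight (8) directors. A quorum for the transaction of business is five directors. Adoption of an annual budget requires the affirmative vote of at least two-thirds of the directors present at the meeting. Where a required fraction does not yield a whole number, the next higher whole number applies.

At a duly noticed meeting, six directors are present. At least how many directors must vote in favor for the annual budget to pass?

4

The annual budget requires two-thirds of the directors present (6).
2/3 of 6 = 4.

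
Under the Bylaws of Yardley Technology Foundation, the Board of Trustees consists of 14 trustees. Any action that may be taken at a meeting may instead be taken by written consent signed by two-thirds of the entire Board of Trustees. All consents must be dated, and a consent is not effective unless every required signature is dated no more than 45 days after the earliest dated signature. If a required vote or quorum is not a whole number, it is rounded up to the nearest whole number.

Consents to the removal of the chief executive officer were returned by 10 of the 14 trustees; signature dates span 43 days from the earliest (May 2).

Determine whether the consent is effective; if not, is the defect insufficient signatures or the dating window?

Effective — both the signature and dating-window requirements are satisfied.

Signatures required: two-thirds of 14 — 2/3 of 14 = 9.33, rounded up to 10, so 10 needed; 10 signed. Sufficient.
Dating window: the latest signature is 43 days after the earliest; the limit is 45 days. Within the window.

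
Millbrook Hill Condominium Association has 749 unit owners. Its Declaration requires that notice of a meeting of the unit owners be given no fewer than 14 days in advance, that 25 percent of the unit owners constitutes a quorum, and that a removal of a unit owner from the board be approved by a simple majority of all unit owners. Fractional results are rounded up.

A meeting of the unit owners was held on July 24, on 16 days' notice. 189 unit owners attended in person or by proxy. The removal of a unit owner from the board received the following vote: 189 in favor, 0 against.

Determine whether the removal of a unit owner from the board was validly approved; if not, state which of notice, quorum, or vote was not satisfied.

Invalid — vote requirement not satisfied.

Notice: 16 days given; 14 required. Satisfied.
Quorum: 25% of 749 = 187.25, rounded up to 188; 189 present. Satisfied.
Vote: requires a majority of all unit owners (749); a majority of 749 is 375, so 375 needed; 189 in favor. Not satisfied.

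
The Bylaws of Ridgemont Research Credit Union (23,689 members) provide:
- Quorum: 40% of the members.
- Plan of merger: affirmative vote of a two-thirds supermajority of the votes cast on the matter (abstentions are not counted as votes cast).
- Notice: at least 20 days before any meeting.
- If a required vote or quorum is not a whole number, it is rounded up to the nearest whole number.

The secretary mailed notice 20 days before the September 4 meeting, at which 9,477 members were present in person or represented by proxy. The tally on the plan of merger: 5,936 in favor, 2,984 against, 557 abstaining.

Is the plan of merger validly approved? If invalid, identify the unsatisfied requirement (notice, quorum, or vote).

Invalid — vote requirement not satisfied.

Notice: 20 days given; 20 required. Satisfied.
Quorum: 40% of 23,689 = 9,475.60, rounded up to 9,476; 9,477 present. Satisfied.
Vote: requires two-thirds of the votes cast (9,477 − 557 abstaining = 8,920); 2/3 of 8920 = 5946.67, rounded up to 5947, so 5,947 needed; 5,936 in favor. Not satisfied.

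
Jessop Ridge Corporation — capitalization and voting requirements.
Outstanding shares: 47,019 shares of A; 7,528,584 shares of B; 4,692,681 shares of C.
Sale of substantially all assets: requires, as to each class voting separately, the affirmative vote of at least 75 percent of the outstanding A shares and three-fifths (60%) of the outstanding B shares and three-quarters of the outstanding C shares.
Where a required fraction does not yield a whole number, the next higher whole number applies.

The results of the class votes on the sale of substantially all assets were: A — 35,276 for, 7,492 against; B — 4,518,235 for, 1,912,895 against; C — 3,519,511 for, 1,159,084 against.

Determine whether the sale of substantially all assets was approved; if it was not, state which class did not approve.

Approved — every class gave the required vote.

A: 3/4 of 47019 = 35264.25, rounded up to 35265; 35,265 required, 35,276 in favor — approved.
B: 3/5 of 7528584 = 4517150.40, rounded up to 4517151; 4,517,151 required, 4,518,235 in favor — approved.
C: 3/4 of 4692681 = 3519510.75, rounded up to 3519511; 3,519,511 required, 3,519,511 in favor — approved.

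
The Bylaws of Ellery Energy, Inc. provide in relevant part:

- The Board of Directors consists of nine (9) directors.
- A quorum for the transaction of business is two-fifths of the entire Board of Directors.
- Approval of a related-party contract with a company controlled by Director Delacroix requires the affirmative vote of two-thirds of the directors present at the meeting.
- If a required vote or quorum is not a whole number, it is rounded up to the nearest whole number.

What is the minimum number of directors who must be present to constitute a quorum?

4

2/5 of 9 = 3.60, rounded up to 4.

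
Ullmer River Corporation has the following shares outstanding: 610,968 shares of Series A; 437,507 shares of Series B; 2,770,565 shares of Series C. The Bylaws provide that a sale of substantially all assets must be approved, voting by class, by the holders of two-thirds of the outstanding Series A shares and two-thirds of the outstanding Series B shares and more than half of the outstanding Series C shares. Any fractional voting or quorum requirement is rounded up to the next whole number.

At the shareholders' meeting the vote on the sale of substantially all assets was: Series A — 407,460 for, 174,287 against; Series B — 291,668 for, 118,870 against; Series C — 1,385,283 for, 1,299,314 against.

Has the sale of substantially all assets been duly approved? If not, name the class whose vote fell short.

Series A: 2/3 of 610968 = 407312; 407,312 required, 407,460 in favor — approved.
Series B: 2/3 of 437507 = 291671.33, rounded up to 291672; 291,672 required, 291,668 in favor — not approved.
Series C: a majority of 2770565 is 1385283; 1,385,283 required, 1,385,283 in favor — approved.

Not approved — the Series B shares did not give the required vote.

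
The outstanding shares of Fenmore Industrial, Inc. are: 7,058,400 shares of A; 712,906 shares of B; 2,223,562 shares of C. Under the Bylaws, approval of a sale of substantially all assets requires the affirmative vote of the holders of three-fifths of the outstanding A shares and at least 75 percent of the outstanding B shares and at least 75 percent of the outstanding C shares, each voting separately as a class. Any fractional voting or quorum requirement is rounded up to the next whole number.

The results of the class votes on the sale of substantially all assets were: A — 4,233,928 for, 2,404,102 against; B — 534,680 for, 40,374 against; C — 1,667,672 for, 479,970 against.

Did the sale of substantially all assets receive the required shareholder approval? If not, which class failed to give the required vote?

Not approved — the A shares did not give the required vote.

A: 3/5 of 7058400 = 4235040; 4,235,040 required, 4,233,928 in favor — not approved.
B: 3/4 of 712906 = 534679.50, rounded up to 534680; 534,680 required, 534,680 in favor — approved.
C: 3/4 of 2223562 = 1667671.50, rounded up to 1667672; 1,667,672 required, 1,667,672 in favor — approved.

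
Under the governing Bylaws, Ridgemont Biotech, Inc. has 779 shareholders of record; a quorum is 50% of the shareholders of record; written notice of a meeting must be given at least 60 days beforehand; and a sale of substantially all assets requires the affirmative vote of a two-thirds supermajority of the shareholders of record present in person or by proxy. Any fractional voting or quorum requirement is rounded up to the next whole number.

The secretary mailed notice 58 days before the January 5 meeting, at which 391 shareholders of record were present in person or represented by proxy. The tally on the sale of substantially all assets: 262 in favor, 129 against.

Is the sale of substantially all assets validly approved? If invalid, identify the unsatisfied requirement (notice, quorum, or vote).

Notice: 58 days given; 60 required. Not satisfied.
Quorum: 50% of 779 = 389.50, rounded up to 390; 391 present. Satisfied.
Vote: requires two-thirds of those present (391); 2/3 of 391 = 260.67, rounded up to 261, so 261 needed; 262 in favor. Satisfied.

Invalid — notice requirement not satisfied.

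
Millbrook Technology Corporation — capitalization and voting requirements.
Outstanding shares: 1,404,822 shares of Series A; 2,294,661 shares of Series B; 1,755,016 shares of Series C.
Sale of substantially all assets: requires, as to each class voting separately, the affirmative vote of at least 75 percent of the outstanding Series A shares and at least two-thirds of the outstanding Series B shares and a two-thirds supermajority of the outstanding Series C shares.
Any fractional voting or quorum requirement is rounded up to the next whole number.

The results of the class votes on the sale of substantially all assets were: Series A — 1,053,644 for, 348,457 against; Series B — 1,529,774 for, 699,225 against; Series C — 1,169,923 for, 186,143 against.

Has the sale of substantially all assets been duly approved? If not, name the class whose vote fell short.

Series A: 3/4 of 1404822 = 1053616.50, rounded up to 1053617; 1,053,617 required, 1,053,644 in favor — approved.
Series B: 2/3 of 2294661 = 1529774; 1,529,774 required, 1,529,774 in favor — approved.
Series C: 2/3 of 1755016 = 1170010.67, rounded up to 1170011; 1,170,011 required, 1,169,923 in favor — not approved.

Not approved — the Series C shares did not give the required vote.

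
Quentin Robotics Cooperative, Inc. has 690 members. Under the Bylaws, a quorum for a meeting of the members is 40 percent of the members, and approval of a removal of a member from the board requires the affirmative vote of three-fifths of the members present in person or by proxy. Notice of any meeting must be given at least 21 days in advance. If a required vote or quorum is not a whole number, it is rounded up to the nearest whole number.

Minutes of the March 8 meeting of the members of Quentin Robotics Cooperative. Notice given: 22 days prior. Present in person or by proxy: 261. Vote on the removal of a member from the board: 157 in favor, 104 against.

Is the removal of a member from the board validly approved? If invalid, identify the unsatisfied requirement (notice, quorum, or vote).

Invalid — quorum requirement not satisfied.

Notice: 22 days given; 21 required. Satisfied.
Quorum: 40% of 690 = 276; 261 present. Not satisfied.
Vote: requires three-fifths of those present (261); 3/5 of 261 = 156.60, rounded up to 157, so 157 needed; 157 in favor. Satisfied.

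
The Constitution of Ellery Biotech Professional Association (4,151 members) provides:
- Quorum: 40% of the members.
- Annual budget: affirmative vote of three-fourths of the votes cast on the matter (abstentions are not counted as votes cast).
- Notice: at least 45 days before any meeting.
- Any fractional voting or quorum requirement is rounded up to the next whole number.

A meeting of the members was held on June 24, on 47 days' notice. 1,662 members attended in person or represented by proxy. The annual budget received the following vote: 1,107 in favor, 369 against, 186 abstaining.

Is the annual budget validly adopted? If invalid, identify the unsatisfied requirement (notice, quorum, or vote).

Notice: 47 days given; 45 required. Satisfied.
Quorum: 40% of 4,151 = 1,660.40, rounded up to 1,661; 1,662 present. Satisfied.
Vote: requires three-fourths of the votes cast (1,662 − 186 abstaining = 1,476); 3/4 of 1476 = 1107, so 1,107 needed; 1,107 in favor. Satisfied.

Valid — all requirements satisfied.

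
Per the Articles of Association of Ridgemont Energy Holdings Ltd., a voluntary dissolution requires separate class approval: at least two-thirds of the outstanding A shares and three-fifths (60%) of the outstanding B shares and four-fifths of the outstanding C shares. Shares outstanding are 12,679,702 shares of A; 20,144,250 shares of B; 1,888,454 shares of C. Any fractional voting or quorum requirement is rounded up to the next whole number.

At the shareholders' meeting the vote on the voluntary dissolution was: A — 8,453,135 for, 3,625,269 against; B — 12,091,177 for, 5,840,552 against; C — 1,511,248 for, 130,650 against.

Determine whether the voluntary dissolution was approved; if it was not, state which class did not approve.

Approved — every class gave the required vote.

A: 2/3 of 12679702 = 8453134.67, rounded up to 8453135; 8,453,135 required, 8,453,135 in favor — approved.
B: 3/5 of 20144250 = 12086550; 12,086,550 required, 12,091,177 in favor — approved.
C: 4/5 of 1888454 = 1510763.20, rounded up to 1510764; 1,510,764 required, 1,511,248 in favor — approved.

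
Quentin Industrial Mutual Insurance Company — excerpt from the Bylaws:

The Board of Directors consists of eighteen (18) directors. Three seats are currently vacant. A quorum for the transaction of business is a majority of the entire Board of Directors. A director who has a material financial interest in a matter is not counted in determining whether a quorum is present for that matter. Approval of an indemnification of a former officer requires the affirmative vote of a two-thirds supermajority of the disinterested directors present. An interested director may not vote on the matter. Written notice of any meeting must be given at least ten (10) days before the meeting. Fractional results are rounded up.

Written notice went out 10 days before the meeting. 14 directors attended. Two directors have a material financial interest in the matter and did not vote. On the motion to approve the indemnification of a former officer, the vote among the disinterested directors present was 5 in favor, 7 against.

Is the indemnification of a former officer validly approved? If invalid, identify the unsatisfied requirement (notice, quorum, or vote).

Invalid — vote requirement not satisfied.

Notice: 10 days given; 10 required (10 ≥ 10). Satisfied.
Quorum: 14 present, but the 2 interested directors do not count, leaving 12. Quorum is 10. Satisfied.
Vote: the indemnification of a former officer requires two-thirds of the disinterested directors present (14 − 2 = 12). 2/3 of 12 = 8, so 8 affirmative votes are needed; 5 voted in favor. Not satisfied.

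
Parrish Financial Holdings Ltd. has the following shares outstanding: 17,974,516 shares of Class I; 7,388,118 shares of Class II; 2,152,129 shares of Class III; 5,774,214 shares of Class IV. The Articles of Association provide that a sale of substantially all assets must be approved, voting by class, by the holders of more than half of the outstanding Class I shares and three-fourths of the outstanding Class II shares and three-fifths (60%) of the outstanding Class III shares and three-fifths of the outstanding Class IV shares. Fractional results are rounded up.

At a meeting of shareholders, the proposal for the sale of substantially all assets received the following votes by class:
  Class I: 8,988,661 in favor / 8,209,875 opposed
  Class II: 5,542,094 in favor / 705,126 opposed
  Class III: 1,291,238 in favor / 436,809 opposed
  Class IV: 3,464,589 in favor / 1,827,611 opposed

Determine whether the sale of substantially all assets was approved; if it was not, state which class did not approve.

Not approved — the Class III shares did not give the required vote.

Class I: a majority of 17974516 is 8987259; 8,987,259 required, 8,988,661 in favor — approved.
Class II: 3/4 of 7388118 = 5541088.50, rounded up to 5541089; 5,541,089 required, 5,542,094 in favor — approved.
Class III: 3/5 of 2152129 = 1291277.40, rounded up to 1291278; 1,291,278 required, 1,291,238 in favor — not approved.
Class IV: 3/5 of 5774214 = 3464528.40, rounded up to 3464529; 3,464,529 required, 3,464,589 in favor — approved.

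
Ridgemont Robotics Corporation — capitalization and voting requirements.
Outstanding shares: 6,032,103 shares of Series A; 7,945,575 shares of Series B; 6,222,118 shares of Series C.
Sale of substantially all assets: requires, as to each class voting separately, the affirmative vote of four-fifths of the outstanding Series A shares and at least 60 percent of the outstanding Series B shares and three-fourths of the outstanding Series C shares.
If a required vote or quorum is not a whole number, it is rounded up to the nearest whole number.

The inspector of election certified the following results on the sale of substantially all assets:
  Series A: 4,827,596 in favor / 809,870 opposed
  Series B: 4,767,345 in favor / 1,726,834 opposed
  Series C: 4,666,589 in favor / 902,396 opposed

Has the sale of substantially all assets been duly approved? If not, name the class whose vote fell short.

Approved — every class gave the required vote.

Series A: 4/5 of 6032103 = 4825682.40, rounded up to 4825683; 4,825,683 required, 4,827,596 in favor — approved.
Series B: 3/5 of 7945575 = 4767345; 4,767,345 required, 4,767,345 in favor — approved.
Series C: 3/4 of 6222118 = 4666588.50, rounded up to 4666589; 4,666,589 required, 4,666,589 in favor — approved.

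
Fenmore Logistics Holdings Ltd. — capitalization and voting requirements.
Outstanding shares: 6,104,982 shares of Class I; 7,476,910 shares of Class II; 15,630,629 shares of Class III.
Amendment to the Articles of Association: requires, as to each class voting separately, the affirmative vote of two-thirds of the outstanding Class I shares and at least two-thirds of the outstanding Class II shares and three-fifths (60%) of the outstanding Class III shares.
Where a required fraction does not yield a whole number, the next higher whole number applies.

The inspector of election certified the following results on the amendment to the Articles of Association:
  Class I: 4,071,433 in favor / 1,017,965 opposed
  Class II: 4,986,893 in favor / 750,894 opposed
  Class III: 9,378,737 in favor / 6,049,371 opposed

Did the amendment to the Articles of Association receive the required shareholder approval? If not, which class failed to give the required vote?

Approved — every class gave the required vote.

Class I: 2/3 of 6104982 = 4069988; 4,069,988 required, 4,071,433 in favor — approved.
Class II: 2/3 of 7476910 = 4984606.67, rounded up to 4984607; 4,984,607 required, 4,986,893 in favor — approved.
Class III: 3/5 of 15630629 = 9378377.40, rounded up to 9378378; 9,378,378 required, 9,378,737 in favor — approved.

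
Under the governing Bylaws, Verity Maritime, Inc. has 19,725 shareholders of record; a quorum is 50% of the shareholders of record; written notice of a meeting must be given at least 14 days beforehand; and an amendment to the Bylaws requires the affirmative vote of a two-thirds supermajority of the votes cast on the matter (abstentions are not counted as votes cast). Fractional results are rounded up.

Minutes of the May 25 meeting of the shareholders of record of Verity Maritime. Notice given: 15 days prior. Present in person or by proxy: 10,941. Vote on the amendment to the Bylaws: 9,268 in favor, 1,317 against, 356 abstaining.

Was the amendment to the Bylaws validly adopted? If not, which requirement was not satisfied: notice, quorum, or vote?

Valid — all requirements satisfied.

Notice: 15 days given; 14 required. Satisfied.
Quorum: 50% of 19,725 = 9,862.50, rounded up to 9,863; 10,941 present. Satisfied.
Vote: requires two-thirds of the votes cast (10,941 − 356 abstaining = 10,585); 2/3 of 10585 = 7056.67, rounded up to 7057, so 7,057 needed; 9,268 in favor. Satisfied.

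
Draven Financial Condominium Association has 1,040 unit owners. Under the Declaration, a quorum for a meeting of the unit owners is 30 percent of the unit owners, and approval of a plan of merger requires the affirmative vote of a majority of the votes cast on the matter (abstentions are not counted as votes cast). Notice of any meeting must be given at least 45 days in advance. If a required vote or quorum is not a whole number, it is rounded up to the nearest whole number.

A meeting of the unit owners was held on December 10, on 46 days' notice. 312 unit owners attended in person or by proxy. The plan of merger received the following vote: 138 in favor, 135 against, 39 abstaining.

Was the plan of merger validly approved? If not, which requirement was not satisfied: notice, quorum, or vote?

Notice: 46 days given; 45 required. Satisfied.
Quorum: 30% of 1,040 = 312; 312 present. Satisfied.
Vote: requires a majority of the votes cast (312 − 39 abstaining = 273); a majority of 273 is 137, so 137 needed; 138 in favor. Satisfied.

Valid — all requirements satisfied.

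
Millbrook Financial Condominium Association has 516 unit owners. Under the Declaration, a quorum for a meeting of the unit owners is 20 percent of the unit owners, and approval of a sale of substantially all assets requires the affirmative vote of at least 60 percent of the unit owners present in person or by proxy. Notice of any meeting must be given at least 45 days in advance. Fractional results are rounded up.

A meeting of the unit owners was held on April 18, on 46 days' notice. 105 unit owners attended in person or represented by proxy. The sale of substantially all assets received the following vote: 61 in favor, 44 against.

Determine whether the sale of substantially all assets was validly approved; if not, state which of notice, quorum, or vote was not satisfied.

Notice: 46 days given; 45 required. Satisfied.
Quorum: 20% of 516 = 103.20, rounded up to 104; 105 present. Satisfied.
Vote: requires three-fifths of those present (105); 3/5 of 105 = 63, so 63 needed; 61 in favor. Not satisfied.

Invalid — vote requirement not satisfied.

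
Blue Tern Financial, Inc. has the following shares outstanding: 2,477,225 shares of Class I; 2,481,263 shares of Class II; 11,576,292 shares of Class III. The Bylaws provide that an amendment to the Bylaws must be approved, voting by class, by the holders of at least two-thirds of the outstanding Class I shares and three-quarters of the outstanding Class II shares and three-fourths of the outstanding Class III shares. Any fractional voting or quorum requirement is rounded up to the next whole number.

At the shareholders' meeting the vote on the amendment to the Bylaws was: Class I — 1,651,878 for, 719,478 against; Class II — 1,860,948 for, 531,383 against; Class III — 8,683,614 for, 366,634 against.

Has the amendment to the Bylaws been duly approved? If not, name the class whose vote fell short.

Class I: 2/3 of 2477225 = 1651483.33, rounded up to 1651484; 1,651,484 required, 1,651,878 in favor — approved.
Class II: 3/4 of 2481263 = 1860947.25, rounded up to 1860948; 1,860,948 required, 1,860,948 in favor — approved.
Class III: 3/4 of 11576292 = 8682219; 8,682,219 required, 8,683,614 in favor — approved.

Approved — every class gave the required vote.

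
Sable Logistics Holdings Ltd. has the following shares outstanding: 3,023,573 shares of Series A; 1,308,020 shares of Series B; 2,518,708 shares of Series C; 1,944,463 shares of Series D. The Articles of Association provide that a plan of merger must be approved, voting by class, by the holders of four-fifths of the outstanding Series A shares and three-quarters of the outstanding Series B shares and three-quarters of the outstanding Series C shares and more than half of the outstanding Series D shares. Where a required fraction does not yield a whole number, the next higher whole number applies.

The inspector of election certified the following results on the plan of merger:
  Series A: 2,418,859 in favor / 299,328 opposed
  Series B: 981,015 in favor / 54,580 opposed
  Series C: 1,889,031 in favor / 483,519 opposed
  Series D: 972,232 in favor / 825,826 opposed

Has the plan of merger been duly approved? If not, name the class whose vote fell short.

Series A: 4/5 of 3023573 = 2418858.40, rounded up to 2418859; 2,418,859 required, 2,418,859 in favor — approved.
Series B: 3/4 of 1308020 = 981015; 981,015 required, 981,015 in favor — approved.
Series C: 3/4 of 2518708 = 1889031; 1,889,031 required, 1,889,031 in favor — approved.
Series D: a majority of 1944463 is 972232; 972,232 required, 972,232 in favor — approved.

Approved — every class gave the required vote.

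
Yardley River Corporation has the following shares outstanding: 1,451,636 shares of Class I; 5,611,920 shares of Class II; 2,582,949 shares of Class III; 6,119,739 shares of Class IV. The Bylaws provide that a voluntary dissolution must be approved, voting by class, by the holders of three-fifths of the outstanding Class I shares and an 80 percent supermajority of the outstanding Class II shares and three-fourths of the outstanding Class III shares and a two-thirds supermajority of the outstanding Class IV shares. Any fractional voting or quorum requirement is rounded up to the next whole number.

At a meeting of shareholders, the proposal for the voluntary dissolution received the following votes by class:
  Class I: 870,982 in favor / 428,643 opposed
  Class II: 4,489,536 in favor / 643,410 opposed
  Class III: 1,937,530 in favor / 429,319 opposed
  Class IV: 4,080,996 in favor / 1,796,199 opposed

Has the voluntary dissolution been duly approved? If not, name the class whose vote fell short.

Approved — every class gave the required vote.

Class I: 3/5 of 1451636 = 870981.60, rounded up to 870982; 870,982 required, 870,982 in favor — approved.
Class II: 4/5 of 5611920 = 4489536; 4,489,536 required, 4,489,536 in favor — approved.
Class III: 3/4 of 2582949 = 1937211.75, rounded up to 1937212; 1,937,212 required, 1,937,530 in favor — approved.
Class IV: 2/3 of 6119739 = 4079826; 4,079,826 required, 4,080,996 in favor — approved.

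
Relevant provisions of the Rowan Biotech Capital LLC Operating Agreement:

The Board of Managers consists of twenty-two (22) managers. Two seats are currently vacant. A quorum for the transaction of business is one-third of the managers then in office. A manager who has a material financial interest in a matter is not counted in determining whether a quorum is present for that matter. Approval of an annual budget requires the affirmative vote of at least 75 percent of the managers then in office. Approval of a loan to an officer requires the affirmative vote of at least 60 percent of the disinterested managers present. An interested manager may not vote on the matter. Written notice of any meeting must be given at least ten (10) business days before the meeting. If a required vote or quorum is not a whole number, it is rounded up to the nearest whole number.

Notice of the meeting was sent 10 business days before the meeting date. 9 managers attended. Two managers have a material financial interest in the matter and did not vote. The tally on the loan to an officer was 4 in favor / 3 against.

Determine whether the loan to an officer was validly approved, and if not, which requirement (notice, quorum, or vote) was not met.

Notice: 10 business days given; 10 required (10 ≥ 10). Satisfied.
Quorum: 9 present, but the 2 interested managers do not count, leaving 7. Quorum is 7. Satisfied.
Vote: the loan to an officer requires three-fifths of the disinterested managers present (9 − 2 = 7). 3/5 of 7 = 4.20, rounded up to 5, so 5 affirmative votes are needed; 4 voted in favor. Not satisfied.

Invalid — vote requirement not satisfied.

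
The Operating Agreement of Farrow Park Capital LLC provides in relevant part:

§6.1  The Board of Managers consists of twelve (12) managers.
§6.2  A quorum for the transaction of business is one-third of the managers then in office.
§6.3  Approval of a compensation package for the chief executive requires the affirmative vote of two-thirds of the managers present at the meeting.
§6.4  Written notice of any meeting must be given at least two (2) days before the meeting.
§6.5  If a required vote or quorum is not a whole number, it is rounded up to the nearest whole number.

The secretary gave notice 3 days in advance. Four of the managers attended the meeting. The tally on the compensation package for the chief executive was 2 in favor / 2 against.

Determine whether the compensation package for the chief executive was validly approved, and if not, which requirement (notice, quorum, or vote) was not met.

Notice: 3 days given; 2 required (3 ≥ 2). Satisfied.
Quorum: 4 present; quorum is 4. Satisfied.
Vote: the compensation package for the chief executive requires two-thirds of the managers present (4). 2/3 of 4 = 2.67, rounded up to 3, so 3 affirmative votes are needed; 2 voted in favor. Not satisfied.

Invalid — vote requirement not satisfied.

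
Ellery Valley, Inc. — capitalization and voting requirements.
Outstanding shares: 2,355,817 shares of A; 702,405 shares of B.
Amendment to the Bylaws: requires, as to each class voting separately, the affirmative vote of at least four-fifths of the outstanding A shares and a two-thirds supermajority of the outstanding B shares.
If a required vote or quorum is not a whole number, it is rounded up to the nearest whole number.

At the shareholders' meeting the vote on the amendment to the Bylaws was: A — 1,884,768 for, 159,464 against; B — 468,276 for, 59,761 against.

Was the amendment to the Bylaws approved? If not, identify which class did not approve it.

Approved — every class gave the required vote.

A: 4/5 of 2355817 = 1884653.60, rounded up to 1884654; 1,884,654 required, 1,884,768 in favor — approved.
B: 2/3 of 702405 = 468270; 468,270 required, 468,276 in favor — approved.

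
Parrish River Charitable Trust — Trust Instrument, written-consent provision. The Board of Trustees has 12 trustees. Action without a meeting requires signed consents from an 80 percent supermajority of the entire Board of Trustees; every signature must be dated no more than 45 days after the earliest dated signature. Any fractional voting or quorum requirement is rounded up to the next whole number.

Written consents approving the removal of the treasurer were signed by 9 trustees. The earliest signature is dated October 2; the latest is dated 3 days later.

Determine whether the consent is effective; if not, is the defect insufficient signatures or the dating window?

Signatures required: an 80 percent supermajority of 12 — 4/5 of 12 = 9.60, rounded up to 10, so 10 needed; 9 signed. Insufficient.
Dating window: the latest signature is 3 days after the earliest; the limit is 45 days. Within the window.

Not effective — insufficient signatures.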